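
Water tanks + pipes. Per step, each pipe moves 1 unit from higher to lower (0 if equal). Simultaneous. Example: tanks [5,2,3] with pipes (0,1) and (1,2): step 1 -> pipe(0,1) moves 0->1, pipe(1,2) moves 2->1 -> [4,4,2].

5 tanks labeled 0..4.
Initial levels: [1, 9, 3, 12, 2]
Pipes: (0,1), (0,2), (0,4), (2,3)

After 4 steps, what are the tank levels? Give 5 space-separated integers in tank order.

Answer: 5 5 5 8 4

Derivation:
Step 1: flows [1->0,2->0,4->0,3->2] -> levels [4 8 3 11 1]
Step 2: flows [1->0,0->2,0->4,3->2] -> levels [3 7 5 10 2]
Step 3: flows [1->0,2->0,0->4,3->2] -> levels [4 6 5 9 3]
Step 4: flows [1->0,2->0,0->4,3->2] -> levels [5 5 5 8 4]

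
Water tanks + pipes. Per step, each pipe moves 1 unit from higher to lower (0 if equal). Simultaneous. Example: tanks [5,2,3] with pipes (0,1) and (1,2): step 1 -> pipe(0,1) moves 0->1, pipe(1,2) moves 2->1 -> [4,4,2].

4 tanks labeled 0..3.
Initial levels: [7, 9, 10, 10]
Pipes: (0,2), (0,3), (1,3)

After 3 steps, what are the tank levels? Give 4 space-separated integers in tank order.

Step 1: flows [2->0,3->0,3->1] -> levels [9 10 9 8]
Step 2: flows [0=2,0->3,1->3] -> levels [8 9 9 10]
Step 3: flows [2->0,3->0,3->1] -> levels [10 10 8 8]

Answer: 10 10 8 8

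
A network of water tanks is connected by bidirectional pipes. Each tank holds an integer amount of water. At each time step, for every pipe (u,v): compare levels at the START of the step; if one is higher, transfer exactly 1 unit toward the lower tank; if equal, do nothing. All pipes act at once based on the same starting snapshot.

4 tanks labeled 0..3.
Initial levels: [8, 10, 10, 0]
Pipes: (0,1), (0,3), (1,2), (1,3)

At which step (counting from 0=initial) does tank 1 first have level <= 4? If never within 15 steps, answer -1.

Step 1: flows [1->0,0->3,1=2,1->3] -> levels [8 8 10 2]
Step 2: flows [0=1,0->3,2->1,1->3] -> levels [7 8 9 4]
Step 3: flows [1->0,0->3,2->1,1->3] -> levels [7 7 8 6]
Step 4: flows [0=1,0->3,2->1,1->3] -> levels [6 7 7 8]
Step 5: flows [1->0,3->0,1=2,3->1] -> levels [8 7 7 6]
Step 6: flows [0->1,0->3,1=2,1->3] -> levels [6 7 7 8]
  -> period-2 cycle (repeats step 4); tank 1 never drops to <=4
Tank 1 never reaches <=4 within 15 steps

Answer: -1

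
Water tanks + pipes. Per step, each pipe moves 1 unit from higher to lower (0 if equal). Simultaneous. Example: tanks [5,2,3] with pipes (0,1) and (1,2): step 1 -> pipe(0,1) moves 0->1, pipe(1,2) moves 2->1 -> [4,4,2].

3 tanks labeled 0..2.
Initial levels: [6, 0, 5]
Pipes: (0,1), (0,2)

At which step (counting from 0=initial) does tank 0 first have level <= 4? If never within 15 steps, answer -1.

Step 1: flows [0->1,0->2] -> levels [4 1 6]
Tank 0 first reaches <=4 at step 1

Answer: 1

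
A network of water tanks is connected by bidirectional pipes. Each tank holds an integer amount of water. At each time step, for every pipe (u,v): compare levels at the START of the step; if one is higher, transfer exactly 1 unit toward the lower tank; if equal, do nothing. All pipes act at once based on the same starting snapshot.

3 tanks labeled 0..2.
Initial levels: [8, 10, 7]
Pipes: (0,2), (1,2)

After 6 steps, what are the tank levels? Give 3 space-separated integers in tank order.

Answer: 9 9 7

Derivation:
Step 1: flows [0->2,1->2] -> levels [7 9 9]
Step 2: flows [2->0,1=2] -> levels [8 9 8]
Step 3: flows [0=2,1->2] -> levels [8 8 9]
Step 4: flows [2->0,2->1] -> levels [9 9 7]
Step 5: flows [0->2,1->2] -> levels [8 8 9]
  -> period-2 cycle: step 5 state = step 3 state
  -> state at step 6: (6-3) mod 2 = 1, same as step 4 -> [9 9 7]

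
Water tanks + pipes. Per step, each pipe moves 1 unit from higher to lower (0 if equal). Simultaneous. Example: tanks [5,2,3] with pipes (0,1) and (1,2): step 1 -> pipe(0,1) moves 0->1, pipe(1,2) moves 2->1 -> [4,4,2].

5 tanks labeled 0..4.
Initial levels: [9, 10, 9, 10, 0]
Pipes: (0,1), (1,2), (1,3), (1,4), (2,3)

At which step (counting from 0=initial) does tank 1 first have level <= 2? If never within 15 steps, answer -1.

Answer: -1

Derivation:
Step 1: flows [1->0,1->2,1=3,1->4,3->2] -> levels [10 7 11 9 1]
Step 2: flows [0->1,2->1,3->1,1->4,2->3] -> levels [9 9 9 9 2]
Step 3: flows [0=1,1=2,1=3,1->4,2=3] -> levels [9 8 9 9 3]
Step 4: flows [0->1,2->1,3->1,1->4,2=3] -> levels [8 10 8 8 4]
Step 5: flows [1->0,1->2,1->3,1->4,2=3] -> levels [9 6 9 9 5]
Step 6: flows [0->1,2->1,3->1,1->4,2=3] -> levels [8 8 8 8 6]
Step 7: flows [0=1,1=2,1=3,1->4,2=3] -> levels [8 7 8 8 7]
Step 8: flows [0->1,2->1,3->1,1=4,2=3] -> levels [7 10 7 7 7]
Step 9: flows [1->0,1->2,1->3,1->4,2=3] -> levels [8 6 8 8 8]
Step 10: flows [0->1,2->1,3->1,4->1,2=3] -> levels [7 10 7 7 7]
  -> period-2 cycle (repeats step 8); tank 1 never drops to <=2
Tank 1 never reaches <=2 within 15 steps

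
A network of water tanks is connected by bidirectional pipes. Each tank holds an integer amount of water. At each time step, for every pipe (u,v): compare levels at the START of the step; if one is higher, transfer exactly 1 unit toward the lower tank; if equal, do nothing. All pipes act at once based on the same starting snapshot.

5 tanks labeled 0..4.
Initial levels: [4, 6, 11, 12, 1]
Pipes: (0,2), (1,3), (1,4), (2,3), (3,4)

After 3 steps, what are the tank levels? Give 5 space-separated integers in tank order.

Step 1: flows [2->0,3->1,1->4,3->2,3->4] -> levels [5 6 11 9 3]
Step 2: flows [2->0,3->1,1->4,2->3,3->4] -> levels [6 6 9 8 5]
Step 3: flows [2->0,3->1,1->4,2->3,3->4] -> levels [7 6 7 7 7]

Answer: 7 6 7 7 7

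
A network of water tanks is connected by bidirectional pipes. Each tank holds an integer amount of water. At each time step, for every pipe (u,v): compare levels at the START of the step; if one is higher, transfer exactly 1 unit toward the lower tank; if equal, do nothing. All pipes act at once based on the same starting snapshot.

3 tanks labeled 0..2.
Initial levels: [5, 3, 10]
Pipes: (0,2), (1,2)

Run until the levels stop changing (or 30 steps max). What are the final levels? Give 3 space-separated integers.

Answer: 6 6 6

Derivation:
Step 1: flows [2->0,2->1] -> levels [6 4 8]
Step 2: flows [2->0,2->1] -> levels [7 5 6]
Step 3: flows [0->2,2->1] -> levels [6 6 6]
Step 4: flows [0=2,1=2] -> levels [6 6 6]
  -> stable (no change)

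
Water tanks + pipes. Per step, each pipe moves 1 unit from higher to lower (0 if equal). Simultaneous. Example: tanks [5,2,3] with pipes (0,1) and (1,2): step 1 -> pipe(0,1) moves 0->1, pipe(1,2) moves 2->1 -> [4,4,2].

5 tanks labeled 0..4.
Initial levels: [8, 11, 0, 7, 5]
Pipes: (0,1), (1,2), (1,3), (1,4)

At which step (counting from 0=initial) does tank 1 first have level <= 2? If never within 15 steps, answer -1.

Step 1: flows [1->0,1->2,1->3,1->4] -> levels [9 7 1 8 6]
Step 2: flows [0->1,1->2,3->1,1->4] -> levels [8 7 2 7 7]
Step 3: flows [0->1,1->2,1=3,1=4] -> levels [7 7 3 7 7]
Step 4: flows [0=1,1->2,1=3,1=4] -> levels [7 6 4 7 7]
Step 5: flows [0->1,1->2,3->1,4->1] -> levels [6 8 5 6 6]
Step 6: flows [1->0,1->2,1->3,1->4] -> levels [7 4 6 7 7]
Step 7: flows [0->1,2->1,3->1,4->1] -> levels [6 8 5 6 6]
  -> period-2 cycle (repeats step 5); tank 1 never drops to <=2
Tank 1 never reaches <=2 within 15 steps

Answer: -1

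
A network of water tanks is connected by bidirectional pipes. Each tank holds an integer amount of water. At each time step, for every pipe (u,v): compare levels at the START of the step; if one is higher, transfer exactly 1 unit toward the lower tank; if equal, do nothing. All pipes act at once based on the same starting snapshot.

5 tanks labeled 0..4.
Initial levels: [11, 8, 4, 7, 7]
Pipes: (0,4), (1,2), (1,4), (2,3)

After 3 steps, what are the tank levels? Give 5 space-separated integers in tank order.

Answer: 9 7 7 6 8

Derivation:
Step 1: flows [0->4,1->2,1->4,3->2] -> levels [10 6 6 6 9]
Step 2: flows [0->4,1=2,4->1,2=3] -> levels [9 7 6 6 9]
Step 3: flows [0=4,1->2,4->1,2=3] -> levels [9 7 7 6 8]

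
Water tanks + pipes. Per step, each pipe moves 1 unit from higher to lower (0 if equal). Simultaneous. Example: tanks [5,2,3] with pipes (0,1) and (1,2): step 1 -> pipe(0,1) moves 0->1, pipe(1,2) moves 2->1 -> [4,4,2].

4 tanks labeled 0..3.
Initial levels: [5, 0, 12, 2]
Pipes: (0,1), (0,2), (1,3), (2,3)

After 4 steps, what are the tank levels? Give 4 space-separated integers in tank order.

Answer: 5 5 4 5

Derivation:
Step 1: flows [0->1,2->0,3->1,2->3] -> levels [5 2 10 2]
Step 2: flows [0->1,2->0,1=3,2->3] -> levels [5 3 8 3]
Step 3: flows [0->1,2->0,1=3,2->3] -> levels [5 4 6 4]
Step 4: flows [0->1,2->0,1=3,2->3] -> levels [5 5 4 5]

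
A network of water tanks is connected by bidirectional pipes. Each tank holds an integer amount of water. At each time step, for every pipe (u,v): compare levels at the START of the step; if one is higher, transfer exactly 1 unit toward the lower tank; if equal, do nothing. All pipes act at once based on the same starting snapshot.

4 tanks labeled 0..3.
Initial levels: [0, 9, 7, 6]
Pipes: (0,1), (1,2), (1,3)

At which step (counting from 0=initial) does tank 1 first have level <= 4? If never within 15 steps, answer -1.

Step 1: flows [1->0,1->2,1->3] -> levels [1 6 8 7]
Step 2: flows [1->0,2->1,3->1] -> levels [2 7 7 6]
Step 3: flows [1->0,1=2,1->3] -> levels [3 5 7 7]
Step 4: flows [1->0,2->1,3->1] -> levels [4 6 6 6]
Step 5: flows [1->0,1=2,1=3] -> levels [5 5 6 6]
Step 6: flows [0=1,2->1,3->1] -> levels [5 7 5 5]
Step 7: flows [1->0,1->2,1->3] -> levels [6 4 6 6]
Tank 1 first reaches <=4 at step 7

Answer: 7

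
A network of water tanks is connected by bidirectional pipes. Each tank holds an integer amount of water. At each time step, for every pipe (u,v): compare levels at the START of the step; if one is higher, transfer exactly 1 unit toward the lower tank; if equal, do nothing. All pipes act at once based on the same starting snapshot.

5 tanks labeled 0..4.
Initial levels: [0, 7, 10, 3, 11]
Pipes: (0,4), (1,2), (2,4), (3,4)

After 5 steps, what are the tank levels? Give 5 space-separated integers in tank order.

Answer: 5 7 7 6 6

Derivation:
Step 1: flows [4->0,2->1,4->2,4->3] -> levels [1 8 10 4 8]
Step 2: flows [4->0,2->1,2->4,4->3] -> levels [2 9 8 5 7]
Step 3: flows [4->0,1->2,2->4,4->3] -> levels [3 8 8 6 6]
Step 4: flows [4->0,1=2,2->4,3=4] -> levels [4 8 7 6 6]
Step 5: flows [4->0,1->2,2->4,3=4] -> levels [5 7 7 6 6]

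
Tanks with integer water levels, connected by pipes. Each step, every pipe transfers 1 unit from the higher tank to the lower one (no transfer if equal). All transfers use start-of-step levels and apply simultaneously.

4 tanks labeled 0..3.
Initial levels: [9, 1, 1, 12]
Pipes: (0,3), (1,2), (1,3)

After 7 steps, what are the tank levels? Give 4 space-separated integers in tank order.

Answer: 7 5 4 7

Derivation:
Step 1: flows [3->0,1=2,3->1] -> levels [10 2 1 10]
Step 2: flows [0=3,1->2,3->1] -> levels [10 2 2 9]
Step 3: flows [0->3,1=2,3->1] -> levels [9 3 2 9]
Step 4: flows [0=3,1->2,3->1] -> levels [9 3 3 8]
Step 5: flows [0->3,1=2,3->1] -> levels [8 4 3 8]
Step 6: flows [0=3,1->2,3->1] -> levels [8 4 4 7]
Step 7: flows [0->3,1=2,3->1] -> levels [7 5 4 7]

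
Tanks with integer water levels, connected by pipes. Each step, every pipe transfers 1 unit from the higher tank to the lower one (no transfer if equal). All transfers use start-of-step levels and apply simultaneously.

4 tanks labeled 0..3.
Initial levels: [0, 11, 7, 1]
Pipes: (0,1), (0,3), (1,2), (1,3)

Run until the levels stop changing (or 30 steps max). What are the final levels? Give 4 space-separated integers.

Step 1: flows [1->0,3->0,1->2,1->3] -> levels [2 8 8 1]
Step 2: flows [1->0,0->3,1=2,1->3] -> levels [2 6 8 3]
Step 3: flows [1->0,3->0,2->1,1->3] -> levels [4 5 7 3]
Step 4: flows [1->0,0->3,2->1,1->3] -> levels [4 4 6 5]
Step 5: flows [0=1,3->0,2->1,3->1] -> levels [5 6 5 3]
Step 6: flows [1->0,0->3,1->2,1->3] -> levels [5 3 6 5]
Step 7: flows [0->1,0=3,2->1,3->1] -> levels [4 6 5 4]
Step 8: flows [1->0,0=3,1->2,1->3] -> levels [5 3 6 5]
  -> period-2 cycle: step 8 state = step 6 state; never stabilizes
  -> state at step 30: (30-6) mod 2 = 0, same as step 6 -> [5 3 6 5]

Answer: 5 3 6 5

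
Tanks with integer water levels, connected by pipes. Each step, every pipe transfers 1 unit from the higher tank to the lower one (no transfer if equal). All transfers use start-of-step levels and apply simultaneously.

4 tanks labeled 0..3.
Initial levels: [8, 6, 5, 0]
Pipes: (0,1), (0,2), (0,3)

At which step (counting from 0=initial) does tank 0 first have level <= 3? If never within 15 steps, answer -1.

Step 1: flows [0->1,0->2,0->3] -> levels [5 7 6 1]
Step 2: flows [1->0,2->0,0->3] -> levels [6 6 5 2]
Step 3: flows [0=1,0->2,0->3] -> levels [4 6 6 3]
Step 4: flows [1->0,2->0,0->3] -> levels [5 5 5 4]
Step 5: flows [0=1,0=2,0->3] -> levels [4 5 5 5]
Step 6: flows [1->0,2->0,3->0] -> levels [7 4 4 4]
Step 7: flows [0->1,0->2,0->3] -> levels [4 5 5 5]
  -> period-2 cycle (repeats step 5); tank 0 never drops to <=3
Tank 0 never reaches <=3 within 15 steps

Answer: -1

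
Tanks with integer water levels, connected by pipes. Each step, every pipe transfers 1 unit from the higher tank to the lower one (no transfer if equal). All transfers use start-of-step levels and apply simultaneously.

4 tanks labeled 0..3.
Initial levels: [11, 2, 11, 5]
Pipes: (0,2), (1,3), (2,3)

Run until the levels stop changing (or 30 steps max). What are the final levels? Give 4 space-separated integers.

Step 1: flows [0=2,3->1,2->3] -> levels [11 3 10 5]
Step 2: flows [0->2,3->1,2->3] -> levels [10 4 10 5]
Step 3: flows [0=2,3->1,2->3] -> levels [10 5 9 5]
Step 4: flows [0->2,1=3,2->3] -> levels [9 5 9 6]
Step 5: flows [0=2,3->1,2->3] -> levels [9 6 8 6]
Step 6: flows [0->2,1=3,2->3] -> levels [8 6 8 7]
Step 7: flows [0=2,3->1,2->3] -> levels [8 7 7 7]
Step 8: flows [0->2,1=3,2=3] -> levels [7 7 8 7]
Step 9: flows [2->0,1=3,2->3] -> levels [8 7 6 8]
Step 10: flows [0->2,3->1,3->2] -> levels [7 8 8 6]
Step 11: flows [2->0,1->3,2->3] -> levels [8 7 6 8]
  -> period-2 cycle: step 11 state = step 9 state; never stabilizes
  -> state at step 30: (30-9) mod 2 = 1, same as step 10 -> [7 8 8 6]

Answer: 7 8 8 6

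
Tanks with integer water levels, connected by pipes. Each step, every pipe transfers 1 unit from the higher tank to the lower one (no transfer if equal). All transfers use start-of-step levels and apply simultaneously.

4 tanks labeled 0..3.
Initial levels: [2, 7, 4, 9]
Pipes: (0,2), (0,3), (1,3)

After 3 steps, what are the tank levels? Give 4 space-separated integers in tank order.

Step 1: flows [2->0,3->0,3->1] -> levels [4 8 3 7]
Step 2: flows [0->2,3->0,1->3] -> levels [4 7 4 7]
Step 3: flows [0=2,3->0,1=3] -> levels [5 7 4 6]

Answer: 5 7 4 6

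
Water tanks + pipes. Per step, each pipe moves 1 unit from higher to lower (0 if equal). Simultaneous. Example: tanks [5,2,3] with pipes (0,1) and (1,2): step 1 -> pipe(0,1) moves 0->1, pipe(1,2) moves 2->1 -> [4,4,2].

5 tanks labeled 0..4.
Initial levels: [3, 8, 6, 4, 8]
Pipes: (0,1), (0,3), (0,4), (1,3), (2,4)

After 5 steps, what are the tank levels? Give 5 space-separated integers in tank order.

Step 1: flows [1->0,3->0,4->0,1->3,4->2] -> levels [6 6 7 4 6]
Step 2: flows [0=1,0->3,0=4,1->3,2->4] -> levels [5 5 6 6 7]
Step 3: flows [0=1,3->0,4->0,3->1,4->2] -> levels [7 6 7 4 5]
Step 4: flows [0->1,0->3,0->4,1->3,2->4] -> levels [4 6 6 6 7]
Step 5: flows [1->0,3->0,4->0,1=3,4->2] -> levels [7 5 7 5 5]

Answer: 7 5 7 5 5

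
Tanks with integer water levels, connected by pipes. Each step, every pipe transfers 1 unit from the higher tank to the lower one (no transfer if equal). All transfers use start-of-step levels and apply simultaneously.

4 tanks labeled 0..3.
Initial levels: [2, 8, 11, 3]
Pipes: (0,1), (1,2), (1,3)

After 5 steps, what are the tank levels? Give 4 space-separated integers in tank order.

Answer: 6 5 7 6

Derivation:
Step 1: flows [1->0,2->1,1->3] -> levels [3 7 10 4]
Step 2: flows [1->0,2->1,1->3] -> levels [4 6 9 5]
Step 3: flows [1->0,2->1,1->3] -> levels [5 5 8 6]
Step 4: flows [0=1,2->1,3->1] -> levels [5 7 7 5]
Step 5: flows [1->0,1=2,1->3] -> levels [6 5 7 6]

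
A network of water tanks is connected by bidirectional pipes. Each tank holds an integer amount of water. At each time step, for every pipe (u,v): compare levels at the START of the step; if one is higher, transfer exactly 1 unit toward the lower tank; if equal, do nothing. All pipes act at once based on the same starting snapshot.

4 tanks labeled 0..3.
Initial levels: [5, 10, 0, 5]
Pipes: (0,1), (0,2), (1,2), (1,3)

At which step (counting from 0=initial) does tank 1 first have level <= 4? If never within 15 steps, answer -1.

Step 1: flows [1->0,0->2,1->2,1->3] -> levels [5 7 2 6]
Step 2: flows [1->0,0->2,1->2,1->3] -> levels [5 4 4 7]
Tank 1 first reaches <=4 at step 2

Answer: 2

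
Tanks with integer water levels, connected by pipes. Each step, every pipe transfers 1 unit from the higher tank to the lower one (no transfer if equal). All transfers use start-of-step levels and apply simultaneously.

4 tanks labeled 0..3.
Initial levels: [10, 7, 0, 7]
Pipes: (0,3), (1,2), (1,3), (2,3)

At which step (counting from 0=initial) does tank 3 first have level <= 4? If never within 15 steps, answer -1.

Step 1: flows [0->3,1->2,1=3,3->2] -> levels [9 6 2 7]
Step 2: flows [0->3,1->2,3->1,3->2] -> levels [8 6 4 6]
Step 3: flows [0->3,1->2,1=3,3->2] -> levels [7 5 6 6]
Step 4: flows [0->3,2->1,3->1,2=3] -> levels [6 7 5 6]
Step 5: flows [0=3,1->2,1->3,3->2] -> levels [6 5 7 6]
Step 6: flows [0=3,2->1,3->1,2->3] -> levels [6 7 5 6]
  -> period-2 cycle (repeats step 4); tank 3 never drops to <=4
Tank 3 never reaches <=4 within 15 steps

Answer: -1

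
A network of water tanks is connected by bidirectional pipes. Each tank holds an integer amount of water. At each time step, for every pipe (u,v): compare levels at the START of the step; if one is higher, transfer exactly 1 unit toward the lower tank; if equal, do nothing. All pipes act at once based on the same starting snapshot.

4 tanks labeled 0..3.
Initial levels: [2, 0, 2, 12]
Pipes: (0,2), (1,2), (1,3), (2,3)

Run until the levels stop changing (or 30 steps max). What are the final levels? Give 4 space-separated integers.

Step 1: flows [0=2,2->1,3->1,3->2] -> levels [2 2 2 10]
Step 2: flows [0=2,1=2,3->1,3->2] -> levels [2 3 3 8]
Step 3: flows [2->0,1=2,3->1,3->2] -> levels [3 4 3 6]
Step 4: flows [0=2,1->2,3->1,3->2] -> levels [3 4 5 4]
Step 5: flows [2->0,2->1,1=3,2->3] -> levels [4 5 2 5]
Step 6: flows [0->2,1->2,1=3,3->2] -> levels [3 4 5 4]
  -> period-2 cycle: step 6 state = step 4 state; never stabilizes
  -> state at step 30: (30-4) mod 2 = 0, same as step 4 -> [3 4 5 4]

Answer: 3 4 5 4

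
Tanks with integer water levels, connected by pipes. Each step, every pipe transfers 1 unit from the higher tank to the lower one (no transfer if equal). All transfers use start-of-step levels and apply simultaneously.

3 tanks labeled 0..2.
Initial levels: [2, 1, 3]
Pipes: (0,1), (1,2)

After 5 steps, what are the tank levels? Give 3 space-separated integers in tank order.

Answer: 1 3 2

Derivation:
Step 1: flows [0->1,2->1] -> levels [1 3 2]
Step 2: flows [1->0,1->2] -> levels [2 1 3]
  -> period-2 cycle: step 2 state = step 0 state
  -> state at step 5: (5-0) mod 2 = 1, same as step 1 -> [1 3 2]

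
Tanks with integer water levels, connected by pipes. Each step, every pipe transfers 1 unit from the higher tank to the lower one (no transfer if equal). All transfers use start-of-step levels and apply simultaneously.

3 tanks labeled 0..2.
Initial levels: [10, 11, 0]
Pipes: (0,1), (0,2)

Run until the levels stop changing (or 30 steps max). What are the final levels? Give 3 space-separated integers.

Step 1: flows [1->0,0->2] -> levels [10 10 1]
Step 2: flows [0=1,0->2] -> levels [9 10 2]
Step 3: flows [1->0,0->2] -> levels [9 9 3]
Step 4: flows [0=1,0->2] -> levels [8 9 4]
Step 5: flows [1->0,0->2] -> levels [8 8 5]
Step 6: flows [0=1,0->2] -> levels [7 8 6]
Step 7: flows [1->0,0->2] -> levels [7 7 7]
Step 8: flows [0=1,0=2] -> levels [7 7 7]
  -> stable (no change)

Answer: 7 7 7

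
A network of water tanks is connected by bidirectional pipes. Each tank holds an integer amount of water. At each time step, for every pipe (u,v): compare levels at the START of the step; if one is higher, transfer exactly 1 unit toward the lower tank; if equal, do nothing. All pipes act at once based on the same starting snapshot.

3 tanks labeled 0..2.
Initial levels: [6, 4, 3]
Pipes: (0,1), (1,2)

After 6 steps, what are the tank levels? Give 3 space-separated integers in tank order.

Step 1: flows [0->1,1->2] -> levels [5 4 4]
Step 2: flows [0->1,1=2] -> levels [4 5 4]
Step 3: flows [1->0,1->2] -> levels [5 3 5]
Step 4: flows [0->1,2->1] -> levels [4 5 4]
  -> period-2 cycle: step 4 state = step 2 state
  -> state at step 6: (6-2) mod 2 = 0, same as step 2 -> [4 5 4]

Answer: 4 5 4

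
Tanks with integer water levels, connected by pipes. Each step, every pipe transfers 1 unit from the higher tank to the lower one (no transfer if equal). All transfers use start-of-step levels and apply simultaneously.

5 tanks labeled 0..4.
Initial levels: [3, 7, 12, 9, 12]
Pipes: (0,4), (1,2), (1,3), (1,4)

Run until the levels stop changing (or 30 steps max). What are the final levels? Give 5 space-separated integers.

Answer: 8 10 9 9 7

Derivation:
Step 1: flows [4->0,2->1,3->1,4->1] -> levels [4 10 11 8 10]
Step 2: flows [4->0,2->1,1->3,1=4] -> levels [5 10 10 9 9]
Step 3: flows [4->0,1=2,1->3,1->4] -> levels [6 8 10 10 9]
Step 4: flows [4->0,2->1,3->1,4->1] -> levels [7 11 9 9 7]
Step 5: flows [0=4,1->2,1->3,1->4] -> levels [7 8 10 10 8]
Step 6: flows [4->0,2->1,3->1,1=4] -> levels [8 10 9 9 7]
Step 7: flows [0->4,1->2,1->3,1->4] -> levels [7 7 10 10 9]
Step 8: flows [4->0,2->1,3->1,4->1] -> levels [8 10 9 9 7]
  -> period-2 cycle: step 8 state = step 6 state; never stabilizes
  -> state at step 30: (30-6) mod 2 = 0, same as step 6 -> [8 10 9 9 7]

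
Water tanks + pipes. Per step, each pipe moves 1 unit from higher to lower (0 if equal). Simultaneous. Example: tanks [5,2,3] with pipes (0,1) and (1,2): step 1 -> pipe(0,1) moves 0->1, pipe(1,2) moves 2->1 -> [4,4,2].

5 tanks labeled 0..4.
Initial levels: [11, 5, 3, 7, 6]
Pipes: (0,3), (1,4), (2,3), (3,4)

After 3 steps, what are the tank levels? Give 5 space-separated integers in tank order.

Step 1: flows [0->3,4->1,3->2,3->4] -> levels [10 6 4 6 6]
Step 2: flows [0->3,1=4,3->2,3=4] -> levels [9 6 5 6 6]
Step 3: flows [0->3,1=4,3->2,3=4] -> levels [8 6 6 6 6]

Answer: 8 6 6 6 6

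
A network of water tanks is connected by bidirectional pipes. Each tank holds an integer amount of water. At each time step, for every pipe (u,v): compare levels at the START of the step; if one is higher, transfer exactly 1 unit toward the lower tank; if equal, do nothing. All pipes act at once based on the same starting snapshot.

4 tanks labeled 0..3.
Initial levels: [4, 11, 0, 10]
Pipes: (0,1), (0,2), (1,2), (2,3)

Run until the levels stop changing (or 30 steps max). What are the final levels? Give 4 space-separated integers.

Answer: 6 7 5 7

Derivation:
Step 1: flows [1->0,0->2,1->2,3->2] -> levels [4 9 3 9]
Step 2: flows [1->0,0->2,1->2,3->2] -> levels [4 7 6 8]
Step 3: flows [1->0,2->0,1->2,3->2] -> levels [6 5 7 7]
Step 4: flows [0->1,2->0,2->1,2=3] -> levels [6 7 5 7]
Step 5: flows [1->0,0->2,1->2,3->2] -> levels [6 5 8 6]
Step 6: flows [0->1,2->0,2->1,2->3] -> levels [6 7 5 7]
  -> period-2 cycle: step 6 state = step 4 state; never stabilizes
  -> state at step 30: (30-4) mod 2 = 0, same as step 4 -> [6 7 5 7]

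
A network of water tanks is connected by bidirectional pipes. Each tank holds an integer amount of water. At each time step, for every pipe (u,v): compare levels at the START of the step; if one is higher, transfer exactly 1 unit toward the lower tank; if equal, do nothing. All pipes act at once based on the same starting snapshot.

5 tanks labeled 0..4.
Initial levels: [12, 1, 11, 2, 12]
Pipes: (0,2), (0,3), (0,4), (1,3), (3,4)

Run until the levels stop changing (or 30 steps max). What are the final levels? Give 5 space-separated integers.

Answer: 8 7 7 9 7

Derivation:
Step 1: flows [0->2,0->3,0=4,3->1,4->3] -> levels [10 2 12 3 11]
Step 2: flows [2->0,0->3,4->0,3->1,4->3] -> levels [11 3 11 4 9]
Step 3: flows [0=2,0->3,0->4,3->1,4->3] -> levels [9 4 11 5 9]
Step 4: flows [2->0,0->3,0=4,3->1,4->3] -> levels [9 5 10 6 8]
Step 5: flows [2->0,0->3,0->4,3->1,4->3] -> levels [8 6 9 7 8]
Step 6: flows [2->0,0->3,0=4,3->1,4->3] -> levels [8 7 8 8 7]
Step 7: flows [0=2,0=3,0->4,3->1,3->4] -> levels [7 8 8 6 9]
Step 8: flows [2->0,0->3,4->0,1->3,4->3] -> levels [8 7 7 9 7]
Step 9: flows [0->2,3->0,0->4,3->1,3->4] -> levels [7 8 8 6 9]
  -> period-2 cycle: step 9 state = step 7 state; never stabilizes
  -> state at step 30: (30-7) mod 2 = 1, same as step 8 -> [8 7 7 9 7]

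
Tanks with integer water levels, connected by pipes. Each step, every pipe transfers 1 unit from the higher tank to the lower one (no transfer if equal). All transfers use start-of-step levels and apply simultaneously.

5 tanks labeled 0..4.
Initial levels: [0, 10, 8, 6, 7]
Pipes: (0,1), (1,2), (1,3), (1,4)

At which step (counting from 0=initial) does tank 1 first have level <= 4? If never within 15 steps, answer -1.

Step 1: flows [1->0,1->2,1->3,1->4] -> levels [1 6 9 7 8]
Step 2: flows [1->0,2->1,3->1,4->1] -> levels [2 8 8 6 7]
Step 3: flows [1->0,1=2,1->3,1->4] -> levels [3 5 8 7 8]
Step 4: flows [1->0,2->1,3->1,4->1] -> levels [4 7 7 6 7]
Step 5: flows [1->0,1=2,1->3,1=4] -> levels [5 5 7 7 7]
Step 6: flows [0=1,2->1,3->1,4->1] -> levels [5 8 6 6 6]
Step 7: flows [1->0,1->2,1->3,1->4] -> levels [6 4 7 7 7]
Tank 1 first reaches <=4 at step 7

Answer: 7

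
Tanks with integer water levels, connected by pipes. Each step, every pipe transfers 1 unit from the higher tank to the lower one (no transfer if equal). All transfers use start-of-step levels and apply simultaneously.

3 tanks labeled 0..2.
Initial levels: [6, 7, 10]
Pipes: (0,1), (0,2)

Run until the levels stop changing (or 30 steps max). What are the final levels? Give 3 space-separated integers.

Answer: 9 7 7

Derivation:
Step 1: flows [1->0,2->0] -> levels [8 6 9]
Step 2: flows [0->1,2->0] -> levels [8 7 8]
Step 3: flows [0->1,0=2] -> levels [7 8 8]
Step 4: flows [1->0,2->0] -> levels [9 7 7]
Step 5: flows [0->1,0->2] -> levels [7 8 8]
  -> period-2 cycle: step 5 state = step 3 state; never stabilizes
  -> state at step 30: (30-3) mod 2 = 1, same as step 4 -> [9 7 7]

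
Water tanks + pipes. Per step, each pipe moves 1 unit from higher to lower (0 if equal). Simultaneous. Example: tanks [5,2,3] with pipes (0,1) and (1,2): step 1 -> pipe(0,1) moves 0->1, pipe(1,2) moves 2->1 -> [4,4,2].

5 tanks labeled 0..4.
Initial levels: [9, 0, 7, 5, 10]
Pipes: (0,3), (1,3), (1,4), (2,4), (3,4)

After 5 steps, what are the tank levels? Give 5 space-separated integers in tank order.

Step 1: flows [0->3,3->1,4->1,4->2,4->3] -> levels [8 2 8 6 7]
Step 2: flows [0->3,3->1,4->1,2->4,4->3] -> levels [7 4 7 7 6]
Step 3: flows [0=3,3->1,4->1,2->4,3->4] -> levels [7 6 6 5 7]
Step 4: flows [0->3,1->3,4->1,4->2,4->3] -> levels [6 6 7 8 4]
Step 5: flows [3->0,3->1,1->4,2->4,3->4] -> levels [7 6 6 5 7]

Answer: 7 6 6 5 7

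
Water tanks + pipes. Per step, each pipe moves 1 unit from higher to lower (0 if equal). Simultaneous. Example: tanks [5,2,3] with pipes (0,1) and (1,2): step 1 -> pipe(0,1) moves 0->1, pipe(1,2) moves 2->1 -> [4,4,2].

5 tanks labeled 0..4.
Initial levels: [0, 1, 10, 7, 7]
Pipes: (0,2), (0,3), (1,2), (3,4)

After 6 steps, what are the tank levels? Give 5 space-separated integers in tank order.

Answer: 4 4 5 7 5

Derivation:
Step 1: flows [2->0,3->0,2->1,3=4] -> levels [2 2 8 6 7]
Step 2: flows [2->0,3->0,2->1,4->3] -> levels [4 3 6 6 6]
Step 3: flows [2->0,3->0,2->1,3=4] -> levels [6 4 4 5 6]
Step 4: flows [0->2,0->3,1=2,4->3] -> levels [4 4 5 7 5]
Step 5: flows [2->0,3->0,2->1,3->4] -> levels [6 5 3 5 6]
Step 6: flows [0->2,0->3,1->2,4->3] -> levels [4 4 5 7 5]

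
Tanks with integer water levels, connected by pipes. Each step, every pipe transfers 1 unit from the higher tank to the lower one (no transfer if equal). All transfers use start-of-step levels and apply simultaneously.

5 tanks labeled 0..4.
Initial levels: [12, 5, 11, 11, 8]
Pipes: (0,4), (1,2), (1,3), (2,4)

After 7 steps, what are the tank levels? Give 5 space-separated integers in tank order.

Step 1: flows [0->4,2->1,3->1,2->4] -> levels [11 7 9 10 10]
Step 2: flows [0->4,2->1,3->1,4->2] -> levels [10 9 9 9 10]
Step 3: flows [0=4,1=2,1=3,4->2] -> levels [10 9 10 9 9]
Step 4: flows [0->4,2->1,1=3,2->4] -> levels [9 10 8 9 11]
Step 5: flows [4->0,1->2,1->3,4->2] -> levels [10 8 10 10 9]
Step 6: flows [0->4,2->1,3->1,2->4] -> levels [9 10 8 9 11]
  -> period-2 cycle: step 6 state = step 4 state
  -> state at step 7: (7-4) mod 2 = 1, same as step 5 -> [10 8 10 10 9]

Answer: 10 8 10 10 9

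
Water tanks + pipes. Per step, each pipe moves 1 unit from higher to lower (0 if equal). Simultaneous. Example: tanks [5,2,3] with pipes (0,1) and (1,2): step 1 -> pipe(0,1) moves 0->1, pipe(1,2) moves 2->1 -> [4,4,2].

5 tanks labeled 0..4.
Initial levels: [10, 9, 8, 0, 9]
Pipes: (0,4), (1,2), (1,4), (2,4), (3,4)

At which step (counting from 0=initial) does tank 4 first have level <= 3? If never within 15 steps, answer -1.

Answer: -1

Derivation:
Step 1: flows [0->4,1->2,1=4,4->2,4->3] -> levels [9 8 10 1 8]
Step 2: flows [0->4,2->1,1=4,2->4,4->3] -> levels [8 9 8 2 9]
Step 3: flows [4->0,1->2,1=4,4->2,4->3] -> levels [9 8 10 3 6]
Step 4: flows [0->4,2->1,1->4,2->4,4->3] -> levels [8 8 8 4 8]
Step 5: flows [0=4,1=2,1=4,2=4,4->3] -> levels [8 8 8 5 7]
Step 6: flows [0->4,1=2,1->4,2->4,4->3] -> levels [7 7 7 6 9]
Step 7: flows [4->0,1=2,4->1,4->2,4->3] -> levels [8 8 8 7 5]
Step 8: flows [0->4,1=2,1->4,2->4,3->4] -> levels [7 7 7 6 9]
  -> period-2 cycle (repeats step 6); tank 4 never drops to <=3
Tank 4 never reaches <=3 within 15 steps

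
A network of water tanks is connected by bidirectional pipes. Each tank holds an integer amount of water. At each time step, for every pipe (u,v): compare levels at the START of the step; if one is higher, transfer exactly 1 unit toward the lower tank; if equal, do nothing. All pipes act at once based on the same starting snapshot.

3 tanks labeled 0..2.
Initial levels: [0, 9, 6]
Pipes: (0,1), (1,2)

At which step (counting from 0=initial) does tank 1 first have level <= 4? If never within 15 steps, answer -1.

Answer: -1

Derivation:
Step 1: flows [1->0,1->2] -> levels [1 7 7]
Step 2: flows [1->0,1=2] -> levels [2 6 7]
Step 3: flows [1->0,2->1] -> levels [3 6 6]
Step 4: flows [1->0,1=2] -> levels [4 5 6]
Step 5: flows [1->0,2->1] -> levels [5 5 5]
Step 6: flows [0=1,1=2] -> levels [5 5 5]
  -> stable; tank 1 stays at 5 > 4
Tank 1 never reaches <=4 within 15 steps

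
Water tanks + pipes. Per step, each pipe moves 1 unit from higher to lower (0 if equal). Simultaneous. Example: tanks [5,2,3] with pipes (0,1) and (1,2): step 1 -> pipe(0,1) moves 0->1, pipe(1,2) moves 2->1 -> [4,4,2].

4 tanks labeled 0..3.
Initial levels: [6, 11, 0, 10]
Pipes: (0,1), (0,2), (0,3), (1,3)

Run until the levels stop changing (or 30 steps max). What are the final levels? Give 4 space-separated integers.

Step 1: flows [1->0,0->2,3->0,1->3] -> levels [7 9 1 10]
Step 2: flows [1->0,0->2,3->0,3->1] -> levels [8 9 2 8]
Step 3: flows [1->0,0->2,0=3,1->3] -> levels [8 7 3 9]
Step 4: flows [0->1,0->2,3->0,3->1] -> levels [7 9 4 7]
Step 5: flows [1->0,0->2,0=3,1->3] -> levels [7 7 5 8]
Step 6: flows [0=1,0->2,3->0,3->1] -> levels [7 8 6 6]
Step 7: flows [1->0,0->2,0->3,1->3] -> levels [6 6 7 8]
Step 8: flows [0=1,2->0,3->0,3->1] -> levels [8 7 6 6]
Step 9: flows [0->1,0->2,0->3,1->3] -> levels [5 7 7 8]
Step 10: flows [1->0,2->0,3->0,3->1] -> levels [8 7 6 6]
  -> period-2 cycle: step 10 state = step 8 state; never stabilizes
  -> state at step 30: (30-8) mod 2 = 0, same as step 8 -> [8 7 6 6]

Answer: 8 7 6 6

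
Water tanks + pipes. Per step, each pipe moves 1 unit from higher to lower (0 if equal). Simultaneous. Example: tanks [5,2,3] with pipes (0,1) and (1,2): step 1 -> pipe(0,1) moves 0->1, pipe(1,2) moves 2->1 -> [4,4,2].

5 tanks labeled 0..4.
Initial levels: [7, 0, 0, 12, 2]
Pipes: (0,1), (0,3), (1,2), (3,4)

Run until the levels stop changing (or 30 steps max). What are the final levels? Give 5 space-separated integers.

Answer: 5 3 4 5 4

Derivation:
Step 1: flows [0->1,3->0,1=2,3->4] -> levels [7 1 0 10 3]
Step 2: flows [0->1,3->0,1->2,3->4] -> levels [7 1 1 8 4]
Step 3: flows [0->1,3->0,1=2,3->4] -> levels [7 2 1 6 5]
Step 4: flows [0->1,0->3,1->2,3->4] -> levels [5 2 2 6 6]
Step 5: flows [0->1,3->0,1=2,3=4] -> levels [5 3 2 5 6]
Step 6: flows [0->1,0=3,1->2,4->3] -> levels [4 3 3 6 5]
Step 7: flows [0->1,3->0,1=2,3->4] -> levels [4 4 3 4 6]
Step 8: flows [0=1,0=3,1->2,4->3] -> levels [4 3 4 5 5]
Step 9: flows [0->1,3->0,2->1,3=4] -> levels [4 5 3 4 5]
Step 10: flows [1->0,0=3,1->2,4->3] -> levels [5 3 4 5 4]
Step 11: flows [0->1,0=3,2->1,3->4] -> levels [4 5 3 4 5]
  -> period-2 cycle: step 11 state = step 9 state; never stabilizes
  -> state at step 30: (30-9) mod 2 = 1, same as step 10 -> [5 3 4 5 4]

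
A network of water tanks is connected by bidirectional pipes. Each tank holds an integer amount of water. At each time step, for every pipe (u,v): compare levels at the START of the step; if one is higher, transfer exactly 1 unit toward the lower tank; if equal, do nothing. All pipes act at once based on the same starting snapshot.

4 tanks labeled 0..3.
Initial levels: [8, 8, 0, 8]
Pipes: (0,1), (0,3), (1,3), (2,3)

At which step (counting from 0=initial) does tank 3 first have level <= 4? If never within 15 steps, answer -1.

Step 1: flows [0=1,0=3,1=3,3->2] -> levels [8 8 1 7]
Step 2: flows [0=1,0->3,1->3,3->2] -> levels [7 7 2 8]
Step 3: flows [0=1,3->0,3->1,3->2] -> levels [8 8 3 5]
Step 4: flows [0=1,0->3,1->3,3->2] -> levels [7 7 4 6]
Step 5: flows [0=1,0->3,1->3,3->2] -> levels [6 6 5 7]
Step 6: flows [0=1,3->0,3->1,3->2] -> levels [7 7 6 4]
Tank 3 first reaches <=4 at step 6

Answer: 6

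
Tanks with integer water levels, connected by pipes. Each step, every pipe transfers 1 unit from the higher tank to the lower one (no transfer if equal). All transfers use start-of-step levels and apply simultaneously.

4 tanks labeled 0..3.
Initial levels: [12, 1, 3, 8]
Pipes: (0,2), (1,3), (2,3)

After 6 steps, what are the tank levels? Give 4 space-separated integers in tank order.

Step 1: flows [0->2,3->1,3->2] -> levels [11 2 5 6]
Step 2: flows [0->2,3->1,3->2] -> levels [10 3 7 4]
Step 3: flows [0->2,3->1,2->3] -> levels [9 4 7 4]
Step 4: flows [0->2,1=3,2->3] -> levels [8 4 7 5]
Step 5: flows [0->2,3->1,2->3] -> levels [7 5 7 5]
Step 6: flows [0=2,1=3,2->3] -> levels [7 5 6 6]

Answer: 7 5 6 6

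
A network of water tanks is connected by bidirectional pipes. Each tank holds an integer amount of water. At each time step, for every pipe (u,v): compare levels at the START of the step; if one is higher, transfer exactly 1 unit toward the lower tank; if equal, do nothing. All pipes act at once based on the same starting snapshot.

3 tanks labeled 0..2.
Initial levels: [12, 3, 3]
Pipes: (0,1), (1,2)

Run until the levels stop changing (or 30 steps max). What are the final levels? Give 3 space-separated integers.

Answer: 6 6 6

Derivation:
Step 1: flows [0->1,1=2] -> levels [11 4 3]
Step 2: flows [0->1,1->2] -> levels [10 4 4]
Step 3: flows [0->1,1=2] -> levels [9 5 4]
Step 4: flows [0->1,1->2] -> levels [8 5 5]
Step 5: flows [0->1,1=2] -> levels [7 6 5]
Step 6: flows [0->1,1->2] -> levels [6 6 6]
Step 7: flows [0=1,1=2] -> levels [6 6 6]
  -> stable (no change)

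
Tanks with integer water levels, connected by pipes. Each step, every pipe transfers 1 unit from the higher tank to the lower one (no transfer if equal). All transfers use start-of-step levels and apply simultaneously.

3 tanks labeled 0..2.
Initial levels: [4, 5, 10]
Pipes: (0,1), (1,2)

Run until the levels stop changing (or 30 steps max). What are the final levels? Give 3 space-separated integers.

Answer: 6 7 6

Derivation:
Step 1: flows [1->0,2->1] -> levels [5 5 9]
Step 2: flows [0=1,2->1] -> levels [5 6 8]
Step 3: flows [1->0,2->1] -> levels [6 6 7]
Step 4: flows [0=1,2->1] -> levels [6 7 6]
Step 5: flows [1->0,1->2] -> levels [7 5 7]
Step 6: flows [0->1,2->1] -> levels [6 7 6]
  -> period-2 cycle: step 6 state = step 4 state; never stabilizes
  -> state at step 30: (30-4) mod 2 = 0, same as step 4 -> [6 7 6]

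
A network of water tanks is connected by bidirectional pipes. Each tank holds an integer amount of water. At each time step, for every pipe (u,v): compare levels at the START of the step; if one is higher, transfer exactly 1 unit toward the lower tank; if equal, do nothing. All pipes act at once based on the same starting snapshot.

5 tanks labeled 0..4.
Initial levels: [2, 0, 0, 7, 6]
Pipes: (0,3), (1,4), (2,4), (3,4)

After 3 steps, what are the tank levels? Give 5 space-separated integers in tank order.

Answer: 4 3 3 3 2

Derivation:
Step 1: flows [3->0,4->1,4->2,3->4] -> levels [3 1 1 5 5]
Step 2: flows [3->0,4->1,4->2,3=4] -> levels [4 2 2 4 3]
Step 3: flows [0=3,4->1,4->2,3->4] -> levels [4 3 3 3 2]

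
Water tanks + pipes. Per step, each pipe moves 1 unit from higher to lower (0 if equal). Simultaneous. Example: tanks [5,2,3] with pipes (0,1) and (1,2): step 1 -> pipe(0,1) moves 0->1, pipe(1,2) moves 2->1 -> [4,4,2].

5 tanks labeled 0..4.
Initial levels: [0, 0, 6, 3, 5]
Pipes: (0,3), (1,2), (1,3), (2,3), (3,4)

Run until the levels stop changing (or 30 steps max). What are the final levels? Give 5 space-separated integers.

Step 1: flows [3->0,2->1,3->1,2->3,4->3] -> levels [1 2 4 3 4]
Step 2: flows [3->0,2->1,3->1,2->3,4->3] -> levels [2 4 2 3 3]
Step 3: flows [3->0,1->2,1->3,3->2,3=4] -> levels [3 2 4 2 3]
Step 4: flows [0->3,2->1,1=3,2->3,4->3] -> levels [2 3 2 5 2]
Step 5: flows [3->0,1->2,3->1,3->2,3->4] -> levels [3 3 4 1 3]
Step 6: flows [0->3,2->1,1->3,2->3,4->3] -> levels [2 3 2 5 2]
  -> period-2 cycle: step 6 state = step 4 state; never stabilizes
  -> state at step 30: (30-4) mod 2 = 0, same as step 4 -> [2 3 2 5 2]

Answer: 2 3 2 5 2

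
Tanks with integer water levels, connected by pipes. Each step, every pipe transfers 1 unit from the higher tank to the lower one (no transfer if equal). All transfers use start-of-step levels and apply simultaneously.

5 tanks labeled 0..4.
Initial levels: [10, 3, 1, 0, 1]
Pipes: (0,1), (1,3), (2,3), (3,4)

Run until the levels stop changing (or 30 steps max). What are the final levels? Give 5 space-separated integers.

Answer: 3 5 3 1 3

Derivation:
Step 1: flows [0->1,1->3,2->3,4->3] -> levels [9 3 0 3 0]
Step 2: flows [0->1,1=3,3->2,3->4] -> levels [8 4 1 1 1]
Step 3: flows [0->1,1->3,2=3,3=4] -> levels [7 4 1 2 1]
Step 4: flows [0->1,1->3,3->2,3->4] -> levels [6 4 2 1 2]
Step 5: flows [0->1,1->3,2->3,4->3] -> levels [5 4 1 4 1]
Step 6: flows [0->1,1=3,3->2,3->4] -> levels [4 5 2 2 2]
Step 7: flows [1->0,1->3,2=3,3=4] -> levels [5 3 2 3 2]
Step 8: flows [0->1,1=3,3->2,3->4] -> levels [4 4 3 1 3]
Step 9: flows [0=1,1->3,2->3,4->3] -> levels [4 3 2 4 2]
Step 10: flows [0->1,3->1,3->2,3->4] -> levels [3 5 3 1 3]
Step 11: flows [1->0,1->3,2->3,4->3] -> levels [4 3 2 4 2]
  -> period-2 cycle: step 11 state = step 9 state; never stabilizes
  -> state at step 30: (30-9) mod 2 = 1, same as step 10 -> [3 5 3 1 3]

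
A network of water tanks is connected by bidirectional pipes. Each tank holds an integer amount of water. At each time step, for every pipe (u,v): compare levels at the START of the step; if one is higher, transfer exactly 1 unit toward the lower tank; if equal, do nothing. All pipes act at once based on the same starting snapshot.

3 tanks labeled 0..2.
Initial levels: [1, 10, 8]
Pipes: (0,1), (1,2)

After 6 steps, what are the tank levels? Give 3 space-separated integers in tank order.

Step 1: flows [1->0,1->2] -> levels [2 8 9]
Step 2: flows [1->0,2->1] -> levels [3 8 8]
Step 3: flows [1->0,1=2] -> levels [4 7 8]
Step 4: flows [1->0,2->1] -> levels [5 7 7]
Step 5: flows [1->0,1=2] -> levels [6 6 7]
Step 6: flows [0=1,2->1] -> levels [6 7 6]

Answer: 6 7 6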